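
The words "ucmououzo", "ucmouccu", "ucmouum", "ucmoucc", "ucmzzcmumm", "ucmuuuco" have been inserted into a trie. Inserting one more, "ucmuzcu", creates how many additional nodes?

"ucmu" is already a path in the trie; the remaining "zcu" must be added.
Each of the 3 remaining characters creates one node.

3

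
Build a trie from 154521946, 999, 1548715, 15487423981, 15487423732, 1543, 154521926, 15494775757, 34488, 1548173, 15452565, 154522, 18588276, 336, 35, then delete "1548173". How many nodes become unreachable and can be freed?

After clearing the end-marker at "1548173", prune upward until reaching a node still needed by another word.
The suffix "173" (3 nodes) is used only by "1548173"; the node for "1548" still has the child "7", so pruning stops there.
Nodes removed: 3

3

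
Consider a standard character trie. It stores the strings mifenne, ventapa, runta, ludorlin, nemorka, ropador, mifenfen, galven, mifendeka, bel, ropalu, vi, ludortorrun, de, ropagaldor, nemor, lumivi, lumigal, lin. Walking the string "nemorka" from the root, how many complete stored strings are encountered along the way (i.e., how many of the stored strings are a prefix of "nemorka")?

2

Walk "nemorka" from the root; an end-of-word marker is hit whenever a stored word is a prefix of "nemorka".
Prefixes of the query that are stored words: "nemor", "nemorka"
Count: 2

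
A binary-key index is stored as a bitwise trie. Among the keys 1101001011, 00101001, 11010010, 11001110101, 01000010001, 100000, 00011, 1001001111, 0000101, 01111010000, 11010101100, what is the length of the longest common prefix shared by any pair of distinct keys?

Equivalently: take the maximum, over all pairs, of their longest common prefix length.
"11010010" and "1101001011" agree on "11010010" (8 characters) before diverging; nothing deeper is shared.
Longest shared-prefix length: 8

8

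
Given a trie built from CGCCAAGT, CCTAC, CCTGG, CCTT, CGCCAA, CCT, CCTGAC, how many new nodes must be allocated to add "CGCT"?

1

The longest prefix of "CGCT" already in the trie is "CGC" (length 3).
Each of the 1 remaining characters creates one node.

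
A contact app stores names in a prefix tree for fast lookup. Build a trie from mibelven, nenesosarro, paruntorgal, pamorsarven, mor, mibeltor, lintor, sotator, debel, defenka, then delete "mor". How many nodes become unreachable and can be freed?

2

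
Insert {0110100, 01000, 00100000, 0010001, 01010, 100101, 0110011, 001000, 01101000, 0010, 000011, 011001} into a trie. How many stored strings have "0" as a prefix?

11

Walk to "0"; the words in its subtree are exactly those with that prefix.
Matches: "000011", "0010", "001000", "00100000", "0010001", "01000", "01010", "011001", "0110011", "0110100", "01101000"
Count: 11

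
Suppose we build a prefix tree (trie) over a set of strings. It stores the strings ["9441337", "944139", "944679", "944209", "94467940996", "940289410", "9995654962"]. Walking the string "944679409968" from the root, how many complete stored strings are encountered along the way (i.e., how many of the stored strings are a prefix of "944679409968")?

Walk "944679409968" from the root; an end-of-word marker is hit whenever a stored word is a prefix of "944679409968".
Prefixes of the query that are stored words: "944679", "94467940996"
Count: 2

2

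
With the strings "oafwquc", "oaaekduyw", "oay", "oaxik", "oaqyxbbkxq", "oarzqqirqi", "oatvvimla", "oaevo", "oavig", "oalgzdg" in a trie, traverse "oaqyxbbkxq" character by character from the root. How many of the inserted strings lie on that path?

Walk "oaqyxbbkxq" from the root; an end-of-word marker is hit whenever a stored word is a prefix of "oaqyxbbkxq".
Prefixes of the query that are stored words: "oaqyxbbkxq"
Count: 1

1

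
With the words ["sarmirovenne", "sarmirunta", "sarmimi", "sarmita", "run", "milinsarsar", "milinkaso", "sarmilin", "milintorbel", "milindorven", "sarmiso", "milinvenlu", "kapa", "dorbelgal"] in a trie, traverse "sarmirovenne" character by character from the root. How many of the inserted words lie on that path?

Walk "sarmirovenne" from the root; an end-of-word marker is hit whenever a stored word is a prefix of "sarmirovenne".
Prefixes of the query that are stored words: "sarmirovenne"
Count: 1

1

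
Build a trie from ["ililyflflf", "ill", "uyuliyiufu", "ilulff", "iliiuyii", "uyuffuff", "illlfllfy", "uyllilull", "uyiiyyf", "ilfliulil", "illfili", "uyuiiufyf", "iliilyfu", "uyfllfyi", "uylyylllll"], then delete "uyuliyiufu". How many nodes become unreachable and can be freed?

Walk "uyuliyiufu" from the leaf back toward the root, removing each node that no remaining word uses.
The suffix "liyiufu" (7 nodes) is used only by "uyuliyiufu"; the node for "uyu" still has the child "f", so pruning stops there.
Nodes removed: 7

7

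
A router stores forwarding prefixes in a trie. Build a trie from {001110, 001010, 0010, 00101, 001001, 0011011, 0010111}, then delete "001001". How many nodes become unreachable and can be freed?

2

After clearing the end-marker at "001001", prune upward until reaching a node still needed by another word.
The suffix "01" (2 nodes) is used only by "001001"; the node for "0010" still has the child "1", so pruning stops there.
Nodes removed: 2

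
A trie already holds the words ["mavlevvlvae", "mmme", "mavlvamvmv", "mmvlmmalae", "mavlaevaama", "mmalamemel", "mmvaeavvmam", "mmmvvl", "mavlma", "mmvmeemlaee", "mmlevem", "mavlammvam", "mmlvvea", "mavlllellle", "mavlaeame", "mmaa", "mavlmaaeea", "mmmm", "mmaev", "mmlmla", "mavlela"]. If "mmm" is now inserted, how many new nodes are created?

0

Every character of "mmm" already lies on an existing path (it is a prefix of some stored word).
No new nodes are needed: 0.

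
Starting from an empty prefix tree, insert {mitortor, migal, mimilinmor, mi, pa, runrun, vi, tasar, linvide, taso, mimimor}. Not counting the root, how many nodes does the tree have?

45

Count nodes per top-level branch (shared prefixes stored once):
  'l'-branch (linvide): 7 nodes
  'm'-branch (mi, migal, mimilinmor, mimimor, mitortor): 22 nodes
  'p'-branch (pa): 2 nodes
  'r'-branch (runrun): 6 nodes
  't'-branch (tasar, taso): 6 nodes
  'v'-branch (vi): 2 nodes
Sum: 45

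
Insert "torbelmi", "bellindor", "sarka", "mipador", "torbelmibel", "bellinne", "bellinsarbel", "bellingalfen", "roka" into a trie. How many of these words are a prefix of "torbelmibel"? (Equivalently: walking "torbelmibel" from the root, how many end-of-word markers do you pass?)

2

Check each prefix of "torbelmibel" against the stored set — each match is an end-marker on the path.
Prefixes of the query that are stored words: "torbelmi", "torbelmibel"
Count: 2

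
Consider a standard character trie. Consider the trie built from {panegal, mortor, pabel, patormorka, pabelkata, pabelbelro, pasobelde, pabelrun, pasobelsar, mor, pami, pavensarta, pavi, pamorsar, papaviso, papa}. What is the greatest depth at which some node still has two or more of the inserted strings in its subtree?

The deepest shared node is where two words last agree before diverging.
e.g. "pasobelde" and "pasobelsar" share the prefix "pasobel" of length 7; no pair shares a longer one.
Longest shared-prefix length: 7

7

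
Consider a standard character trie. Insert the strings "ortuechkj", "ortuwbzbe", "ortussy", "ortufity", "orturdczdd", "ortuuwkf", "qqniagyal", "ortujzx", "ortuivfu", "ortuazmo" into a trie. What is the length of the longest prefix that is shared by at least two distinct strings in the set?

The deepest shared node is where two words last agree before diverging.
e.g. "ortuazmo" and "ortuechkj" share the prefix "ortu" of length 4; no pair shares a longer one.
Longest shared-prefix length: 4

4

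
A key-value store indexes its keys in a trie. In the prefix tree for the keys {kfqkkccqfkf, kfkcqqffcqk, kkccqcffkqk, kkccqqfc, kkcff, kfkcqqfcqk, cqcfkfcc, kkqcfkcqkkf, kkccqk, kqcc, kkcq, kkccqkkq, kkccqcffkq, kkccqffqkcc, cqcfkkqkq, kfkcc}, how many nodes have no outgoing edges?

A leaf is a node with no children — equivalently, the end of a word that is not a proper prefix of any other stored word.
Those words: "cqcfkfcc", "cqcfkkqkq", "kfkcc", "kfkcqqfcqk", "kfkcqqffcqk", "kfqkkccqfkf", "kkccqcffkqk", "kkccqffqkcc", "kkccqkkq", "kkccqqfc", "kkcff", "kkcq", "kkqcfkcqkkf", "kqcc"
Leaf count: 14

14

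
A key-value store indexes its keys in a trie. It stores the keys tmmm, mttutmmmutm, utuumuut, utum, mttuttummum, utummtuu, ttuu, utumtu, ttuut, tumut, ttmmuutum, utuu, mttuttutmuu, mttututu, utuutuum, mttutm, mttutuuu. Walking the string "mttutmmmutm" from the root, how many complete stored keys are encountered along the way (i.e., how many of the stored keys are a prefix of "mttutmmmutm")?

2

Traverse "mttutmmmutm" character by character; count nodes along the way that are marked as word ends.
Prefixes of the query that are stored words: "mttutm", "mttutmmmutm"
Count: 2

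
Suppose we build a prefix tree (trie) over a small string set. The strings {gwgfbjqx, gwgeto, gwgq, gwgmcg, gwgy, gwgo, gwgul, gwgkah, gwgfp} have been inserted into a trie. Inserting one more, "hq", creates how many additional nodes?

Nothing in the trie begins with "h"; the whole of "hq" is new.
2 − 0 = 2 new nodes.

2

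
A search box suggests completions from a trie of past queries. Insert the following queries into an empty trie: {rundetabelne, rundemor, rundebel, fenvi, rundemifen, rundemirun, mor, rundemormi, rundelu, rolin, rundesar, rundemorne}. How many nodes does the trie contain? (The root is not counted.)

46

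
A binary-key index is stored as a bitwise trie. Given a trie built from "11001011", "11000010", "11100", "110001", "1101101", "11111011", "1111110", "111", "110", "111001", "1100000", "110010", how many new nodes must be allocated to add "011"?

3

Nothing in the trie begins with "0"; the whole of "011" is new.
3 − 0 = 3 new nodes.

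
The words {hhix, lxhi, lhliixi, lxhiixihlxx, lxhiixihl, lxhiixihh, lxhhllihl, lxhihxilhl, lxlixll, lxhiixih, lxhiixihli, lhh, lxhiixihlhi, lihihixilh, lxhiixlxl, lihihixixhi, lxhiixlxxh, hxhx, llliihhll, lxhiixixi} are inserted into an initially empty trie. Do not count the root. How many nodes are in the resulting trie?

Insert word by word; a character creates a node only if that edge doesn't already exist:
  "hhix" → 4 new (h, h, i, x)
  "lxhi" → 4 new (l, x, h, i)
  "lhliixi" → prefix "l" already present; 6 new (h, l, i, i, x, i)
  "lxhiixihlxx" → prefix "lxhi" already present; 7 new (i, x, i, h, l, x, x)
  "lxhiixihl" → prefix "lxhiixihl" already present; 0 new (none)
  "lxhiixihh" → prefix "lxhiixih" already present; 1 new (h)
  "lxhhllihl" → prefix "lxh" already present; 6 new (h, l, l, i, h, l)
  "lxhihxilhl" → prefix "lxhi" already present; 6 new (h, x, i, l, h, l)
  "lxlixll" → prefix "lx" already present; 5 new (l, i, x, l, l)
  "lxhiixih" → prefix "lxhiixih" already present; 0 new (none)
  "lxhiixihli" → prefix "lxhiixihl" already present; 1 new (i)
  "lhh" → prefix "lh" already present; 1 new (h)
  "lxhiixihlhi" → prefix "lxhiixihl" already present; 2 new (h, i)
  "lihihixilh" → prefix "l" already present; 9 new (i, h, i, h, i, x, i, l, h)
  "lxhiixlxl" → prefix "lxhiix" already present; 3 new (l, x, l)
  "lihihixixhi" → prefix "lihihixi" already present; 3 new (x, h, i)
  "lxhiixlxxh" → prefix "lxhiixlx" already present; 2 new (x, h)
  "hxhx" → prefix "h" already present; 3 new (x, h, x)
  "llliihhll" → prefix "l" already present; 8 new (l, l, i, i, h, h, l, l)
  "lxhiixixi" → prefix "lxhiixi" already present; 2 new (x, i)
Total nodes = 4 + 4 + 6 + 7 + 0 + 1 + 6 + 6 + 5 + 0 + 1 + 1 + 2 + 9 + 3 + 3 + 2 + 3 + 8 + 2 = 73

73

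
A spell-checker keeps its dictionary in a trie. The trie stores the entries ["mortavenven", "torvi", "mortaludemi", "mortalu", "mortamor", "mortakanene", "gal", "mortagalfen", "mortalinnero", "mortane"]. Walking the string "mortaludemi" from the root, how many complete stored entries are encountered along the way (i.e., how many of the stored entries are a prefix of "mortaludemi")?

Traverse "mortaludemi" character by character; count nodes along the way that are marked as word ends.
Prefixes of the query that are stored words: "mortalu", "mortaludemi"
Count: 2

2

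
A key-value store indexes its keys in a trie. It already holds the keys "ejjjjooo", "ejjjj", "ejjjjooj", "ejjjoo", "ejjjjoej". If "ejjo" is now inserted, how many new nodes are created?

1

Walking "ejjo" from the root, the first 3 characters ("ejj") follow existing edges; "o" is the first miss.
So 4 − 3 = 1 new nodes.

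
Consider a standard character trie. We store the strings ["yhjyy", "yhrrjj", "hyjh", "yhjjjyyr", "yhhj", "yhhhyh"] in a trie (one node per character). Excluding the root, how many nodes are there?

23

Count nodes per top-level branch (shared prefixes stored once):
  'h'-branch (hyjh): 4 nodes
  'y'-branch (yhhhyh, yhhj, yhjjjyyr, yhjyy, yhrrjj): 19 nodes
Sum: 23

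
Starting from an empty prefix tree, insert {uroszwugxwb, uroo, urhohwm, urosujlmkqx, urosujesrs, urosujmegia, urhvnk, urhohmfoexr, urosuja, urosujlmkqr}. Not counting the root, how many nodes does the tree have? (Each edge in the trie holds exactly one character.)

44

For each word, the new-node count is its length minus the longest prefix already in the trie:
  "uroszwugxwb" → 11 new (u, r, o, s, z, w, u, g, x, w, b)
  "uroo" → prefix "uro" already present; 1 new (o)
  "urhohwm" → prefix "ur" already present; 5 new (h, o, h, w, m)
  "urosujlmkqx" → prefix "uros" already present; 7 new (u, j, l, m, k, q, x)
  "urosujesrs" → prefix "urosuj" already present; 4 new (e, s, r, s)
  "urosujmegia" → prefix "urosuj" already present; 5 new (m, e, g, i, a)
  "urhvnk" → prefix "urh" already present; 3 new (v, n, k)
  "urhohmfoexr" → prefix "urhoh" already present; 6 new (m, f, o, e, x, r)
  "urosuja" → prefix "urosuj" already present; 1 new (a)
  "urosujlmkqr" → prefix "urosujlmkq" already present; 1 new (r)
Total nodes = 11 + 1 + 5 + 7 + 4 + 5 + 3 + 6 + 1 + 1 = 44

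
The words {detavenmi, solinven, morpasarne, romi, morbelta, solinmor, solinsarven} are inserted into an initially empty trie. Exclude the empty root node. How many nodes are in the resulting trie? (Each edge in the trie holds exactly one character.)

45

Count nodes per top-level branch (shared prefixes stored once):
  'd'-branch (detavenmi): 9 nodes
  'm'-branch (morbelta, morpasarne): 15 nodes
  'r'-branch (romi): 4 nodes
  's'-branch (solinmor, solinsarven, solinven): 17 nodes
Sum: 45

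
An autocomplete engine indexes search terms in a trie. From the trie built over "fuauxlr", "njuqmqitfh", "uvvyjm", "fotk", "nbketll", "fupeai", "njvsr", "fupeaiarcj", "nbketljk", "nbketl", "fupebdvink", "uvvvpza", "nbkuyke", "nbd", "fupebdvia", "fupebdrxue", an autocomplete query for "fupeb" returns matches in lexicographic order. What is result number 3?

fupebdvink

Filter for "fupeb…" and sort: "fupebdrxue", "fupebdvia", "fupebdvink"
The 3rd is fupebdvink.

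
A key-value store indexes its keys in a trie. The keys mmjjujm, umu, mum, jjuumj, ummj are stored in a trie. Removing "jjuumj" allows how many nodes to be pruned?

6

A node on "jjuumj"'s path can go only if nothing else ends at it or branches off below it.
No other word shares any prefix with "jjuumj", so all 6 of its nodes go.
Nodes removed: 6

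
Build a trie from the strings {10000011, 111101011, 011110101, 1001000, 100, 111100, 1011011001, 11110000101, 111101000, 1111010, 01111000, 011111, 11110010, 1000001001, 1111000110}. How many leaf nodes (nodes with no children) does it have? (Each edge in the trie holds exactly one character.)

12

A leaf is a node with no children — equivalently, the end of a word that is not a proper prefix of any other stored word.
Those words: "01111000", "011110101", "011111", "1000001001", "10000011", "1001000", "1011011001", "11110000101", "1111000110", "11110010", "111101000", "111101011"
Leaf count: 12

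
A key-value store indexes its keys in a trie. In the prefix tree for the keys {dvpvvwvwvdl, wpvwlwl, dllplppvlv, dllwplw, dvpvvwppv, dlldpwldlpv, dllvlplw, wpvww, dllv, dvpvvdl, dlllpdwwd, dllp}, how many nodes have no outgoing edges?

A leaf is a node with no children — equivalently, the end of a word that is not a proper prefix of any other stored word.
Those words: "dlldpwldlpv", "dlllpdwwd", "dllplppvlv", "dllvlplw", "dllwplw", "dvpvvdl", "dvpvvwppv", "dvpvvwvwvdl", "wpvwlwl", "wpvww"
Leaf count: 10

10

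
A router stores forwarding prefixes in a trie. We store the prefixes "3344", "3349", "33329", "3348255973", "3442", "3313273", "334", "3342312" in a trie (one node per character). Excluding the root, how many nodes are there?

27

For each word, the new-node count is its length minus the longest prefix already in the trie:
  "3344" → 4 new (3, 3, 4, 4)
  "3349" → prefix "334" already present; 1 new (9)
  "33329" → prefix "33" already present; 3 new (3, 2, 9)
  "3348255973" → prefix "334" already present; 7 new (8, 2, 5, 5, 9, 7, 3)
  "3442" → prefix "3" already present; 3 new (4, 4, 2)
  "3313273" → prefix "33" already present; 5 new (1, 3, 2, 7, 3)
  "334" → prefix "334" already present; 0 new (none)
  "3342312" → prefix "334" already present; 4 new (2, 3, 1, 2)
Total nodes = 4 + 1 + 3 + 7 + 3 + 5 + 0 + 4 = 27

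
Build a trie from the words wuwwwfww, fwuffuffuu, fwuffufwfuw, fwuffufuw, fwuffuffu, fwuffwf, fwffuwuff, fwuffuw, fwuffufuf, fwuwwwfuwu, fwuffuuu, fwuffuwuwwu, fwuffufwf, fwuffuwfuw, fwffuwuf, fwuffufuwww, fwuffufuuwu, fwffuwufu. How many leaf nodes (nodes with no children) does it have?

13

Leaves are exactly the stored words that no other stored word extends.
Those words: "fwffuwuff", "fwffuwufu", "fwuffuffuu", "fwuffufuf", "fwuffufuuwu", "fwuffufuwww", "fwuffufwfuw", "fwuffuuu", "fwuffuwfuw", "fwuffuwuwwu", "fwuffwf", "fwuwwwfuwu", "wuwwwfww"
Leaf count: 13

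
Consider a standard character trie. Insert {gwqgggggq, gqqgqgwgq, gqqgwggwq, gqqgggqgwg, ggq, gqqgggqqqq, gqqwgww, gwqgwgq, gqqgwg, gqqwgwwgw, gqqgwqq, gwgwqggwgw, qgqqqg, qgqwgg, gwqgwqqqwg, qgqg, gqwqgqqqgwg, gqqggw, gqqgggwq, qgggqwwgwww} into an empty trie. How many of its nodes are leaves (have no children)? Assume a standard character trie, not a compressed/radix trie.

Leaves are exactly the stored words that no other stored word extends.
Those words: "ggq", "gqqgggqgwg", "gqqgggqqqq", "gqqgggwq", "gqqggw", "gqqgqgwgq", "gqqgwggwq", "gqqgwqq", "gqqwgwwgw", "gqwqgqqqgwg", "gwgwqggwgw", "gwqgggggq", "gwqgwgq", "gwqgwqqqwg", "qgggqwwgwww", "qgqg", "qgqqqg", "qgqwgg"
Leaf count: 18

18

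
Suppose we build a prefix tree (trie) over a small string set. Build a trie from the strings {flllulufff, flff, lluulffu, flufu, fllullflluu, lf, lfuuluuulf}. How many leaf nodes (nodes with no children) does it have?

Leaves are exactly the stored words that no other stored word extends.
Those words: "flff", "flllulufff", "fllullflluu", "flufu", "lfuuluuulf", "lluulffu"
Leaf count: 6

6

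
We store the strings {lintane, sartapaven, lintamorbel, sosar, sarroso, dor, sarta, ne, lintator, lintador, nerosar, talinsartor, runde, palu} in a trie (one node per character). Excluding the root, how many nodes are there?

Trace insertions, counting only characters that open a new branch:
  "lintane" → 7 new (l, i, n, t, a, n, e)
  "sartapaven" → 10 new (s, a, r, t, a, p, a, v, e, n)
  "lintamorbel" → prefix "linta" already present; 6 new (m, o, r, b, e, l)
  "sosar" → prefix "s" already present; 4 new (o, s, a, r)
  "sarroso" → prefix "sar" already present; 4 new (r, o, s, o)
  "dor" → 3 new (d, o, r)
  "sarta" → prefix "sarta" already present; 0 new (none)
  "ne" → 2 new (n, e)
  "lintator" → prefix "linta" already present; 3 new (t, o, r)
  "lintador" → prefix "linta" already present; 3 new (d, o, r)
  "nerosar" → prefix "ne" already present; 5 new (r, o, s, a, r)
  "talinsartor" → 11 new (t, a, l, i, n, s, a, r, t, o, r)
  "runde" → 5 new (r, u, n, d, e)
  "palu" → 4 new (p, a, l, u)
Total nodes = 7 + 10 + 6 + 4 + 4 + 3 + 0 + 2 + 3 + 3 + 5 + 11 + 5 + 4 = 67

67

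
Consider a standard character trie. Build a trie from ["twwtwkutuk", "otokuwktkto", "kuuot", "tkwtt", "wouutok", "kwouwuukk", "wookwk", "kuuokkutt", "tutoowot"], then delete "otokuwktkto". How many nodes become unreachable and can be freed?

A node on "otokuwktkto"'s path can go only if nothing else ends at it or branches off below it.
No other word shares any prefix with "otokuwktkto", so all 11 of its nodes go.
Nodes removed: 11

11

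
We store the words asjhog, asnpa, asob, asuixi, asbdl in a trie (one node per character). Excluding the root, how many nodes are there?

18

Trace insertions, counting only characters that open a new branch:
  "asjhog" → 6 new (a, s, j, h, o, g)
  "asnpa" → prefix "as" already present; 3 new (n, p, a)
  "asob" → prefix "as" already present; 2 new (o, b)
  "asuixi" → prefix "as" already present; 4 new (u, i, x, i)
  "asbdl" → prefix "as" already present; 3 new (b, d, l)
Total nodes = 6 + 3 + 2 + 4 + 3 = 18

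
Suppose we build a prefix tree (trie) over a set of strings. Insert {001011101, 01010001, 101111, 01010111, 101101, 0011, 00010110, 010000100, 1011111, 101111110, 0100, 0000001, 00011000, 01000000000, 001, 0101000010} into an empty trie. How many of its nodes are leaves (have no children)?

A leaf is a node with no children — equivalently, the end of a word that is not a proper prefix of any other stored word.
Those words: "0000001", "00010110", "00011000", "001011101", "0011", "01000000000", "010000100", "0101000010", "01010001", "01010111", "101101", "101111110"
Leaf count: 12

12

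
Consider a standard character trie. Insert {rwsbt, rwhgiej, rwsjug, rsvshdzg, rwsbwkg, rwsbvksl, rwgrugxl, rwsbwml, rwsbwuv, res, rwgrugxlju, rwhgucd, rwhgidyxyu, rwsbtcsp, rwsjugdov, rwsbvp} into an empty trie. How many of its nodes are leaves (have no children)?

13

Leaves are exactly the stored words that no other stored word extends.
Those words: "res", "rsvshdzg", "rwgrugxlju", "rwhgidyxyu", "rwhgiej", "rwhgucd", "rwsbtcsp", "rwsbvksl", "rwsbvp", "rwsbwkg", "rwsbwml", "rwsbwuv", "rwsjugdov"
Leaf count: 13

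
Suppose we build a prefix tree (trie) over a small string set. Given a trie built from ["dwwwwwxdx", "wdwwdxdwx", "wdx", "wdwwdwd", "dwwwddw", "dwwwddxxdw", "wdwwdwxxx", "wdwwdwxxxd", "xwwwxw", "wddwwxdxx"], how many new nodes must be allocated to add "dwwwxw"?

Walking "dwwwxw" from the root, the first 4 characters ("dwww") follow existing edges; "x" is the first miss.
New nodes needed: |"dwwwxw"| − 4 = 6 − 4 = 2.

2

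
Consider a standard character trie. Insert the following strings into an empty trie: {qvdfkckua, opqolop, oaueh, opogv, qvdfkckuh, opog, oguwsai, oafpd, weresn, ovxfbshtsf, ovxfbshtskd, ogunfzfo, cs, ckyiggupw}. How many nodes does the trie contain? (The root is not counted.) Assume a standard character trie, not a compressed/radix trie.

65

Count nodes per top-level branch (shared prefixes stored once):
  'c'-branch (ckyiggupw, cs): 10 nodes
  'o'-branch (oafpd, oaueh, ogunfzfo, oguwsai, opog, opogv, opqolop, ovxfbshtsf, ovxfbshtskd): 39 nodes
  'q'-branch (qvdfkckua, qvdfkckuh): 10 nodes
  'w'-branch (weresn): 6 nodes
Sum: 65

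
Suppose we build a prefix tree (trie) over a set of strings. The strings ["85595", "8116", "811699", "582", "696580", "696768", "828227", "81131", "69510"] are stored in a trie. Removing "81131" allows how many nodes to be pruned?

2

After clearing the end-marker at "81131", prune upward until reaching a node still needed by another word.
The suffix "31" (2 nodes) is used only by "81131"; the node for "811" still has the child "6", so pruning stops there.
Nodes removed: 2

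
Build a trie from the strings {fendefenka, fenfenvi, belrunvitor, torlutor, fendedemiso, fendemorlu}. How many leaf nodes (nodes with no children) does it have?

Leaves are exactly the stored words that no other stored word extends.
Those words: "belrunvitor", "fendedemiso", "fendefenka", "fendemorlu", "fenfenvi", "torlutor"
Leaf count: 6

6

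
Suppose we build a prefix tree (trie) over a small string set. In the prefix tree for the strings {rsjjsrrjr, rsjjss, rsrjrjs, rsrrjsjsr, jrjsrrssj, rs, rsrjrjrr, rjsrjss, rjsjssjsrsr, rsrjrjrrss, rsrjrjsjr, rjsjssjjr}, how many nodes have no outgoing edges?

9

Leaves are exactly the stored words that no other stored word extends.
Those words: "jrjsrrssj", "rjsjssjjr", "rjsjssjsrsr", "rjsrjss", "rsjjsrrjr", "rsjjss", "rsrjrjrrss", "rsrjrjsjr", "rsrrjsjsr"
Leaf count: 9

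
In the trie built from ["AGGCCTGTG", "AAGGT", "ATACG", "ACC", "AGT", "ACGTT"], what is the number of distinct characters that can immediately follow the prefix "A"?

The children of the "A" node are the distinct next characters among strings starting with "A".
Characters that immediately follow "A" among the stored strings: {A, C, G, T}.
That node has 4 child edges.

4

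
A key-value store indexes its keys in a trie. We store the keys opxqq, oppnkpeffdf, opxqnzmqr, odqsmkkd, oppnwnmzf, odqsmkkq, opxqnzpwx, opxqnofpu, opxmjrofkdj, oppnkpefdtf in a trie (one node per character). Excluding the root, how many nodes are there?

Insert word by word; a character creates a node only if that edge doesn't already exist:
  "opxqq" → 5 new (o, p, x, q, q)
  "oppnkpeffdf" → prefix "op" already present; 9 new (p, n, k, p, e, f, f, d, f)
  "opxqnzmqr" → prefix "opxq" already present; 5 new (n, z, m, q, r)
  "odqsmkkd" → prefix "o" already present; 7 new (d, q, s, m, k, k, d)
  "oppnwnmzf" → prefix "oppn" already present; 5 new (w, n, m, z, f)
  "odqsmkkq" → prefix "odqsmkk" already present; 1 new (q)
  "opxqnzpwx" → prefix "opxqnz" already present; 3 new (p, w, x)
  "opxqnofpu" → prefix "opxqn" already present; 4 new (o, f, p, u)
  "opxmjrofkdj" → prefix "opx" already present; 8 new (m, j, r, o, f, k, d, j)
  "oppnkpefdtf" → prefix "oppnkpef" already present; 3 new (d, t, f)
Total nodes = 5 + 9 + 5 + 7 + 5 + 1 + 3 + 4 + 8 + 3 = 50

50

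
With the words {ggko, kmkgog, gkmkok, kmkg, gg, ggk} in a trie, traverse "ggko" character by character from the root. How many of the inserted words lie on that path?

3

Traverse "ggko" character by character; count nodes along the way that are marked as word ends.
Prefixes of the query that are stored words: "gg", "ggk", "ggko"
Count: 3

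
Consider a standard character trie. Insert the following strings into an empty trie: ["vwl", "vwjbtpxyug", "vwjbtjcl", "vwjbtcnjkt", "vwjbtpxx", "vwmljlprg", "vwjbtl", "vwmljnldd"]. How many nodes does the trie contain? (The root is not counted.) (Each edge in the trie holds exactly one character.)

32

Count nodes per top-level branch (shared prefixes stored once):
  'v'-branch (vwjbtcnjkt, vwjbtjcl, vwjbtl, vwjbtpxx, vwjbtpxyug, vwl, vwmljlprg, vwmljnldd): 32 nodes
Sum: 32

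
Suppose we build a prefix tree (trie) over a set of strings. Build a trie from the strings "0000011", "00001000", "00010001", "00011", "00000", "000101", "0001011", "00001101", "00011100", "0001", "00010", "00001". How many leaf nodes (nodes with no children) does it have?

Leaves are exactly the stored words that no other stored word extends.
Those words: "0000011", "00001000", "00001101", "00010001", "0001011", "00011100"
Leaf count: 6

6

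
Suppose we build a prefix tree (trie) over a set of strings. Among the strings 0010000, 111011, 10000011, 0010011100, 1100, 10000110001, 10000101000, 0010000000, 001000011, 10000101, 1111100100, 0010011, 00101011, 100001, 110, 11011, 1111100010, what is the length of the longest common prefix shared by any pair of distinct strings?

8

Look for the deepest trie node that still has at least two words in its subtree.
"10000101" and "10000101000" agree on "10000101" (8 characters) before diverging; nothing deeper is shared.
Longest shared-prefix length: 8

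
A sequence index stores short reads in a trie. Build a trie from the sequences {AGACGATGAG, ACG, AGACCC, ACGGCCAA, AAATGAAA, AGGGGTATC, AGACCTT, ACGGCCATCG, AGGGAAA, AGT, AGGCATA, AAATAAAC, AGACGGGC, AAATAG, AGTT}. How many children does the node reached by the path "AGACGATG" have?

Walk "AGACGATG" from the root, arriving at one node.
Distinct next characters after "AGACGATG": A.
That node has 1 child edge.

1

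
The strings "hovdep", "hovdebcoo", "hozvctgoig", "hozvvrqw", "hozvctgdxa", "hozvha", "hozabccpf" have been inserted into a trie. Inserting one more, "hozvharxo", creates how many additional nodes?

3

"hozvha" is already a path in the trie; the remaining "rxo" must be added.
So 9 − 6 = 3 new nodes.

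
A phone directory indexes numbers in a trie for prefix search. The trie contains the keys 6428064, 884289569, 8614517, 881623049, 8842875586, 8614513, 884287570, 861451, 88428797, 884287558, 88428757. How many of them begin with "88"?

Walk to "88"; the words in its subtree are exactly those with that prefix.
Words under "88": 881623049, 884287558, 8842875586, 88428757, 884287570, 88428797, 884289569
Count: 7

7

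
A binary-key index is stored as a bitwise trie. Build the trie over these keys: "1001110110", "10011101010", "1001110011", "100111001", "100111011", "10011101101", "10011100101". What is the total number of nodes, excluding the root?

Count nodes per top-level branch (shared prefixes stored once):
  '1'-branch (100111001, 10011100101, 1001110011, 10011101010, 100111011, 1001110110, 10011101101): 19 nodes
Sum: 19

19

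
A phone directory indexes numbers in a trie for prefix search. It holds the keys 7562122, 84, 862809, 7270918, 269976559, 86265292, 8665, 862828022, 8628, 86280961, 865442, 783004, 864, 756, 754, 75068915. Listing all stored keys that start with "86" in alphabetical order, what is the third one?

862809

Words with prefix "86", in lexicographic order: "86265292", "8628", "862809", "86280961", "862828022", "864", "865442", "8665"
The 3rd is 862809.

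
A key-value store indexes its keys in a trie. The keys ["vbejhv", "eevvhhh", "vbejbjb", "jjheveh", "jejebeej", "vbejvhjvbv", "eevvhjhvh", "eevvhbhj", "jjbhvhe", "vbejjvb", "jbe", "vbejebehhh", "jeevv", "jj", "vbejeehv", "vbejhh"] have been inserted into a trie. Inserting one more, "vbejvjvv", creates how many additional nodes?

3

Walking "vbejvjvv" from the root, the first 5 characters ("vbejv") follow existing edges; "j" is the first miss.
Each of the 3 remaining characters creates one node.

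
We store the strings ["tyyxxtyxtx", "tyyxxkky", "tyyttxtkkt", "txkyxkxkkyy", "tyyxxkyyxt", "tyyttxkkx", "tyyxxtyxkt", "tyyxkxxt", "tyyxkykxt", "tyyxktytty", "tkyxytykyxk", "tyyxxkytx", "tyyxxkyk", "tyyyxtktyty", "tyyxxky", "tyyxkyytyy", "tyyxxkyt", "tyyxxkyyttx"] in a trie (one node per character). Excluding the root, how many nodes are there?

80

For each word, the new-node count is its length minus the longest prefix already in the trie:
  "tyyxxtyxtx" → 10 new (t, y, y, x, x, t, y, x, t, x)
  "tyyxxkky" → prefix "tyyxx" already present; 3 new (k, k, y)
  "tyyttxtkkt" → prefix "tyy" already present; 7 new (t, t, x, t, k, k, t)
  "txkyxkxkkyy" → prefix "t" already present; 10 new (x, k, y, x, k, x, k, k, y, y)
  "tyyxxkyyxt" → prefix "tyyxxk" already present; 4 new (y, y, x, t)
  "tyyttxkkx" → prefix "tyyttx" already present; 3 new (k, k, x)
  "tyyxxtyxkt" → prefix "tyyxxtyx" already present; 2 new (k, t)
  "tyyxkxxt" → prefix "tyyx" already present; 4 new (k, x, x, t)
  "tyyxkykxt" → prefix "tyyxk" already present; 4 new (y, k, x, t)
  "tyyxktytty" → prefix "tyyxk" already present; 5 new (t, y, t, t, y)
  "tkyxytykyxk" → prefix "t" already present; 10 new (k, y, x, y, t, y, k, y, x, k)
  "tyyxxkytx" → prefix "tyyxxky" already present; 2 new (t, x)
  "tyyxxkyk" → prefix "tyyxxky" already present; 1 new (k)
  "tyyyxtktyty" → prefix "tyy" already present; 8 new (y, x, t, k, t, y, t, y)
  "tyyxxky" → prefix "tyyxxky" already present; 0 new (none)
  "tyyxkyytyy" → prefix "tyyxky" already present; 4 new (y, t, y, y)
  "tyyxxkyt" → prefix "tyyxxkyt" already present; 0 new (none)
  "tyyxxkyyttx" → prefix "tyyxxkyy" already present; 3 new (t, t, x)
Total nodes = 10 + 3 + 7 + 10 + 4 + 3 + 2 + 4 + 4 + 5 + 10 + 2 + 1 + 8 + 0 + 4 + 0 + 3 = 80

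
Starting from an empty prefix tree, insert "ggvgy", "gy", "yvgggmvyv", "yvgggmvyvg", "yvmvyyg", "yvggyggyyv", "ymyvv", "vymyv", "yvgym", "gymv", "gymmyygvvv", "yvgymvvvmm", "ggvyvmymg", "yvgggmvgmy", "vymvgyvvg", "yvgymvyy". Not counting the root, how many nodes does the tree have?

69

Count nodes per top-level branch (shared prefixes stored once):
  'g'-branch (ggvgy, ggvyvmymg, gy, gymmyygvvv, gymv): 21 nodes
  'v'-branch (vymvgyvvg, vymyv): 11 nodes
  'y'-branch (ymyvv, yvgggmvgmy, yvgggmvyv, yvgggmvyvg, yvggyggyyv, yvgym, yvgymvvvmm, yvgymvyy, yvmvyyg): 37 nodes
Sum: 69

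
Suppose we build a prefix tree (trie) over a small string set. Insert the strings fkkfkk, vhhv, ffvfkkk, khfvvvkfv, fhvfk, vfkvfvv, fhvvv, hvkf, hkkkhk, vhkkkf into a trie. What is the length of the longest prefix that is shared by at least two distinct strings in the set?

Look for the deepest trie node that still has at least two words in its subtree.
"fhvfk" and "fhvvv" agree on "fhv" (3 characters) before diverging; nothing deeper is shared.
Longest shared-prefix length: 3

3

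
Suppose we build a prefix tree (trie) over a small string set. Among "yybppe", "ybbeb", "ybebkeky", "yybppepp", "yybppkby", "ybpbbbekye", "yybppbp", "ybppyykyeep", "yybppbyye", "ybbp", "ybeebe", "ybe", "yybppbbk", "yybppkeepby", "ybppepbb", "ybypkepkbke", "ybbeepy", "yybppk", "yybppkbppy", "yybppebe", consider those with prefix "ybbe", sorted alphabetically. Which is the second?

ybbeepy

DFS of the "ybbe" subtree visits, in order: "ybbeb", "ybbeepy"
Position 2: ybbeepy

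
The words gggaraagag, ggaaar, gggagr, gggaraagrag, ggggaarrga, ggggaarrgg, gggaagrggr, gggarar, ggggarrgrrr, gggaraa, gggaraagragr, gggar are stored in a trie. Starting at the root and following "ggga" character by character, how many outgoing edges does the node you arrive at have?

Follow the path "ggga" to its node, then look at its outgoing edges.
Distinct next characters after "ggga": a, g, r.
That node has 3 child edges.

3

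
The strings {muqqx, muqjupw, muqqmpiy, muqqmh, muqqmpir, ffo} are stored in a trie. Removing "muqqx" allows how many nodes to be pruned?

1

A node on "muqqx"'s path can go only if nothing else ends at it or branches off below it.
The suffix "x" (1 node) is used only by "muqqx"; the node for "muqq" still has the child "m", so pruning stops there.
Nodes removed: 1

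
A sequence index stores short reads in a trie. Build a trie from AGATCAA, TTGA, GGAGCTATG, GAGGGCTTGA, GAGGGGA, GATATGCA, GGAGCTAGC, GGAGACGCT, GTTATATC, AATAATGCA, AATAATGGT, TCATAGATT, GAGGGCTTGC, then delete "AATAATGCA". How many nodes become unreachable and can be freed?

2

A node on "AATAATGCA"'s path can go only if nothing else ends at it or branches off below it.
The suffix "CA" (2 nodes) is used only by "AATAATGCA"; the node for "AATAATG" still has the child "G", so pruning stops there.
Nodes removed: 2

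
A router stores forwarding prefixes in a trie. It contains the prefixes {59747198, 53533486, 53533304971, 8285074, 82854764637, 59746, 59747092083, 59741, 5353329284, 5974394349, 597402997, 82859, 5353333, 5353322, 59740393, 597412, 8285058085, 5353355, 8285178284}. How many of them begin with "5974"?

8

Traverse to the node for "5974", then collect every word in that subtree.
Words under "5974": 597402997, 59740393, 59741, 597412, 5974394349, 59746, 59747092083, 59747198
Count: 8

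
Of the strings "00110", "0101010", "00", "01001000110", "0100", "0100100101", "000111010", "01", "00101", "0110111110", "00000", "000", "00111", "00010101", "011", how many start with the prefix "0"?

Filter for entries beginning with "0":
Words under "0": 00, 000, 00000, 00010101, 000111010, 00101, 00110, 00111, 01, 0100, 01001000110, 0100100101, 0101010, 011, 0110111110
Count: 15

15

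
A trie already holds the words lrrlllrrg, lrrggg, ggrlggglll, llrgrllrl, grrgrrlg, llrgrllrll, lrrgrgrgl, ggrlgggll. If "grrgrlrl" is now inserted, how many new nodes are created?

3

Walking "grrgrlrl" from the root, the first 5 characters ("grrgr") follow existing edges; "l" is the first miss.
Each of the 3 remaining characters creates one node.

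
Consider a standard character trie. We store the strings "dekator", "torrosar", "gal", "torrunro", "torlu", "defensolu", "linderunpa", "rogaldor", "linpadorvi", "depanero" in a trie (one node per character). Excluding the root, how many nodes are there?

Trace insertions, counting only characters that open a new branch:
  "dekator" → 7 new (d, e, k, a, t, o, r)
  "torrosar" → 8 new (t, o, r, r, o, s, a, r)
  "gal" → 3 new (g, a, l)
  "torrunro" → prefix "torr" already present; 4 new (u, n, r, o)
  "torlu" → prefix "tor" already present; 2 new (l, u)
  "defensolu" → prefix "de" already present; 7 new (f, e, n, s, o, l, u)
  "linderunpa" → 10 new (l, i, n, d, e, r, u, n, p, a)
  "rogaldor" → 8 new (r, o, g, a, l, d, o, r)
  "linpadorvi" → prefix "lin" already present; 7 new (p, a, d, o, r, v, i)
  "depanero" → prefix "de" already present; 6 new (p, a, n, e, r, o)
Total nodes = 7 + 8 + 3 + 4 + 2 + 7 + 10 + 8 + 7 + 6 = 62

62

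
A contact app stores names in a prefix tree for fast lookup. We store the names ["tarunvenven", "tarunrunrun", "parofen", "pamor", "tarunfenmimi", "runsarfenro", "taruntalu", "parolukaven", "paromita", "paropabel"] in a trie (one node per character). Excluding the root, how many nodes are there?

65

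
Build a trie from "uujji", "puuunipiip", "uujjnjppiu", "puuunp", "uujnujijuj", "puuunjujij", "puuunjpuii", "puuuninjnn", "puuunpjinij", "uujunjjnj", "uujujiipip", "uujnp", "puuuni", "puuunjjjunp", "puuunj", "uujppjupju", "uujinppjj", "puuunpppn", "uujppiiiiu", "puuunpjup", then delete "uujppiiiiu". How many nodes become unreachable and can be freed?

A node on "uujppiiiiu"'s path can go only if nothing else ends at it or branches off below it.
The suffix "iiiiu" (5 nodes) is used only by "uujppiiiiu"; the node for "uujpp" still has the child "j", so pruning stops there.
Nodes removed: 5

5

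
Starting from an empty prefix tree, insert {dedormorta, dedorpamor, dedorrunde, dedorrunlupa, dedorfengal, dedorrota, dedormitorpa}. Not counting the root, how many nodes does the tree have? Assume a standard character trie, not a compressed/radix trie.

Trie structure (* marks end of a word):
(root)
└─ d
   └─ e
      └─ d
         └─ o
            └─ r
               ├─ f
               │  └─ e
               │     └─ n
               │        └─ g
               │           └─ a
               │              └─ l *
               ├─ m
               │  ├─ i
               │  │  └─ t
               │  │     └─ o
               │  │        └─ r
               │  │           └─ p
               │  │              └─ a *
               │  └─ o
               │     └─ r
               │        └─ t
               │           └─ a *
               ├─ p
               │  └─ a
               │     └─ m
               │        └─ o
               │           └─ r *
               └─ r
                  ├─ o
                  │  └─ t
                  │     └─ a *
                  └─ u
                     └─ n
                        ├─ d
                        │  └─ e *
                        └─ l
                           └─ u
                              └─ p
                                 └─ a *
Counting every labelled node above: 39.

39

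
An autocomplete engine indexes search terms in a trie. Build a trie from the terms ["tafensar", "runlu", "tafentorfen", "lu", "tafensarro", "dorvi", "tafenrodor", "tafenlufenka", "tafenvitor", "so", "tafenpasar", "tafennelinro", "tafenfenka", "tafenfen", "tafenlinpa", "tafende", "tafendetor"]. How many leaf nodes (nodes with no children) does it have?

14

A leaf is a node with no children — equivalently, the end of a word that is not a proper prefix of any other stored word.
Those words: "dorvi", "lu", "runlu", "so", "tafendetor", "tafenfenka", "tafenlinpa", "tafenlufenka", "tafennelinro", "tafenpasar", "tafenrodor", "tafensarro", "tafentorfen", "tafenvitor"
Leaf count: 14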